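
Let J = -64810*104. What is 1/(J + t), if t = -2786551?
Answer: -1/9526791 ≈ -1.0497e-7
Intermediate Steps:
J = -6740240
1/(J + t) = 1/(-6740240 - 2786551) = 1/(-9526791) = -1/9526791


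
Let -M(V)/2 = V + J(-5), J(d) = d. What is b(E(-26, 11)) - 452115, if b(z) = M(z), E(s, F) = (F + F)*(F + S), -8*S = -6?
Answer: -452622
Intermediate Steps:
S = ¾ (S = -⅛*(-6) = ¾ ≈ 0.75000)
E(s, F) = 2*F*(¾ + F) (E(s, F) = (F + F)*(F + ¾) = (2*F)*(¾ + F) = 2*F*(¾ + F))
M(V) = 10 - 2*V (M(V) = -2*(V - 5) = -2*(-5 + V) = 10 - 2*V)
b(z) = 10 - 2*z
b(E(-26, 11)) - 452115 = (10 - 11*(3 + 4*11)) - 452115 = (10 - 11*(3 + 44)) - 452115 = (10 - 11*47) - 452115 = (10 - 2*517/2) - 452115 = (10 - 517) - 452115 = -507 - 452115 = -452622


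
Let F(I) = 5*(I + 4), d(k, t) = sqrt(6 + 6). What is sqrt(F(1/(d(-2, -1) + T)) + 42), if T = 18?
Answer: sqrt(2242 + 248*sqrt(3))/(2*sqrt(9 + sqrt(3))) ≈ 7.8888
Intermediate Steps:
d(k, t) = 2*sqrt(3) (d(k, t) = sqrt(12) = 2*sqrt(3))
F(I) = 20 + 5*I (F(I) = 5*(4 + I) = 20 + 5*I)
sqrt(F(1/(d(-2, -1) + T)) + 42) = sqrt((20 + 5/(2*sqrt(3) + 18)) + 42) = sqrt((20 + 5/(18 + 2*sqrt(3))) + 42) = sqrt(62 + 5/(18 + 2*sqrt(3)))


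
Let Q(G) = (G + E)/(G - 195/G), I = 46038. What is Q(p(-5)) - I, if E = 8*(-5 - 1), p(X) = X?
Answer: -1565345/34 ≈ -46040.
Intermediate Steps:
E = -48 (E = 8*(-6) = -48)
Q(G) = (-48 + G)/(G - 195/G) (Q(G) = (G - 48)/(G - 195/G) = (-48 + G)/(G - 195/G))
Q(p(-5)) - I = -5*(-48 - 5)/(-195 + (-5)**2) - 1*46038 = -5*(-53)/(-195 + 25) - 46038 = -5*(-53)/(-170) - 46038 = -5*(-1/170)*(-53) - 46038 = -53/34 - 46038 = -1565345/34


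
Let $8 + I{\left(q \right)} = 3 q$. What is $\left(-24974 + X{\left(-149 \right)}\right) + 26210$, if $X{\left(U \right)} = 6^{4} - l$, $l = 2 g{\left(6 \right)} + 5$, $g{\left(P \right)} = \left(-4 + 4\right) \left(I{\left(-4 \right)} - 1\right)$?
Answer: $2527$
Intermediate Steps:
$I{\left(q \right)} = -8 + 3 q$
$g{\left(P \right)} = 0$ ($g{\left(P \right)} = \left(-4 + 4\right) \left(\left(-8 + 3 \left(-4\right)\right) - 1\right) = 0 \left(\left(-8 - 12\right) - 1\right) = 0 \left(-20 - 1\right) = 0 \left(-21\right) = 0$)
$l = 5$ ($l = 2 \cdot 0 + 5 = 0 + 5 = 5$)
$X{\left(U \right)} = 1291$ ($X{\left(U \right)} = 6^{4} - 5 = 1296 - 5 = 1291$)
$\left(-24974 + X{\left(-149 \right)}\right) + 26210 = \left(-24974 + 1291\right) + 26210 = -23683 + 26210 = 2527$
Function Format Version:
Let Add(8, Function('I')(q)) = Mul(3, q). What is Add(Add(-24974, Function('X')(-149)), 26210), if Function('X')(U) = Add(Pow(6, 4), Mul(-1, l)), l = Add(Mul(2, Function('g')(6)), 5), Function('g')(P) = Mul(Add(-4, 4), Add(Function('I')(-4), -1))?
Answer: 2527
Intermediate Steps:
Function('I')(q) = Add(-8, Mul(3, q))
Function('g')(P) = 0 (Function('g')(P) = Mul(Add(-4, 4), Add(Add(-8, Mul(3, -4)), -1)) = Mul(0, Add(Add(-8, -12), -1)) = Mul(0, Add(-20, -1)) = Mul(0, -21) = 0)
l = 5 (l = Add(Mul(2, 0), 5) = Add(0, 5) = 5)
Function('X')(U) = 1291 (Function('X')(U) = Add(Pow(6, 4), Mul(-1, 5)) = Add(1296, -5) = 1291)
Add(Add(-24974, Function('X')(-149)), 26210) = Add(Add(-24974, 1291), 26210) = Add(-23683, 26210) = 2527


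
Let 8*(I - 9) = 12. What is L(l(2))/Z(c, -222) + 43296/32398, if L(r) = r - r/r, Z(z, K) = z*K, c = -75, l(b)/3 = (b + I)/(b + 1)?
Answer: 721250977/539426700 ≈ 1.3371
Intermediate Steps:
I = 21/2 (I = 9 + (1/8)*12 = 9 + 3/2 = 21/2 ≈ 10.500)
l(b) = 3*(21/2 + b)/(1 + b) (l(b) = 3*((b + 21/2)/(b + 1)) = 3*((21/2 + b)/(1 + b)) = 3*(21/2 + b)/(1 + b))
Z(z, K) = K*z
L(r) = -1 + r (L(r) = r - 1*1 = r - 1 = -1 + r)
L(l(2))/Z(c, -222) + 43296/32398 = (-1 + 3*(21 + 2*2)/(2*(1 + 2)))/((-222*(-75))) + 43296/32398 = (-1 + (3/2)*(21 + 4)/3)/16650 + 43296*(1/32398) = (-1 + (3/2)*(1/3)*25)*(1/16650) + 21648/16199 = (-1 + 25/2)*(1/16650) + 21648/16199 = (23/2)*(1/16650) + 21648/16199 = 23/33300 + 21648/16199 = 721250977/539426700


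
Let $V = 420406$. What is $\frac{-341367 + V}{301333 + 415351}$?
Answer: $\frac{79039}{716684} \approx 0.11028$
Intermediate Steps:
$\frac{-341367 + V}{301333 + 415351} = \frac{-341367 + 420406}{301333 + 415351} = \frac{79039}{716684}$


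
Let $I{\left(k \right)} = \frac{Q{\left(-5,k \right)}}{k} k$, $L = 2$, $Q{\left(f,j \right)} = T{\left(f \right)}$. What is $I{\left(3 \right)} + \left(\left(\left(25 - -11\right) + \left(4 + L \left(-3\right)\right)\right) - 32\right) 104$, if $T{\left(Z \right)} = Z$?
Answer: $203$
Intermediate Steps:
$Q{\left(f,j \right)} = f$
$I{\left(k \right)} = -5$ ($I{\left(k \right)} = - \frac{5}{k} k = -5$)
$I{\left(3 \right)} + \left(\left(\left(25 - -11\right) + \left(4 + L \left(-3\right)\right)\right) - 32\right) 104 = -5 + \left(\left(\left(25 - -11\right) + \left(4 + 2 \left(-3\right)\right)\right) - 32\right) 104 = -5 + \left(\left(\left(25 + 11\right) + \left(4 - 6\right)\right) - 32\right) 104 = -5 + \left(\left(36 - 2\right) - 32\right) 104 = -5 + \left(34 - 32\right) 104 = -5 + 2 \cdot 104 = -5 + 208 = 203$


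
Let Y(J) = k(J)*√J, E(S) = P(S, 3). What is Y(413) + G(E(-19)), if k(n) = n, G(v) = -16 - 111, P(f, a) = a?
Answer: -127 + 413*√413 ≈ 8266.2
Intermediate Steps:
E(S) = 3
G(v) = -127
Y(J) = J^(3/2) (Y(J) = J*√J = J^(3/2))
Y(413) + G(E(-19)) = 413^(3/2) - 127 = 413*√413 - 127 = -127 + 413*√413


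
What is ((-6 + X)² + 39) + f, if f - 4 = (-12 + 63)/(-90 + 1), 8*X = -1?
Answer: 455353/5696 ≈ 79.943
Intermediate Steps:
X = -⅛ (X = (⅛)*(-1) = -⅛ ≈ -0.12500)
f = 305/89 (f = 4 + (-12 + 63)/(-90 + 1) = 4 + 51/(-89) = 4 + 51*(-1/89) = 4 - 51/89 = 305/89 ≈ 3.4270)
((-6 + X)² + 39) + f = ((-6 - ⅛)² + 39) + 305/89 = ((-49/8)² + 39) + 305/89 = (2401/64 + 39) + 305/89 = 4897/64 + 305/89 = 455353/5696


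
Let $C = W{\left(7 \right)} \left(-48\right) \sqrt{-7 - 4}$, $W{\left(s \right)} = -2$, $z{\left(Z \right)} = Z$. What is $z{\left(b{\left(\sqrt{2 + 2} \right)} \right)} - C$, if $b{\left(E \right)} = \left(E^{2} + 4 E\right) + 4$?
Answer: $16 - 96 i \sqrt{11} \approx 16.0 - 318.4 i$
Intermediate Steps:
$b{\left(E \right)} = 4 + E^{2} + 4 E$
$C = 96 i \sqrt{11}$ ($C = \left(-2\right) \left(-48\right) \sqrt{-7 - 4} = 96 \sqrt{-11} = 96 i \sqrt{11} \approx 318.4 i$)
$z{\left(b{\left(\sqrt{2 + 2} \right)} \right)} - C = \left(4 + \left(\sqrt{2 + 2}\right)^{2} + 4 \sqrt{2 + 2}\right) - 96 i \sqrt{11} = \left(4 + \left(\sqrt{4}\right)^{2} + 4 \sqrt{4}\right) - 96 i \sqrt{11} = \left(4 + 2^{2} + 4 \cdot 2\right) - 96 i \sqrt{11} = \left(4 + 4 + 8\right) - 96 i \sqrt{11} = 16 - 96 i \sqrt{11}$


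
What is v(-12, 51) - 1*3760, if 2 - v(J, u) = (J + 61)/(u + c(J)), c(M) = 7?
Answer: -218013/58 ≈ -3758.8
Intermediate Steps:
v(J, u) = 2 - (61 + J)/(7 + u) (v(J, u) = 2 - (J + 61)/(u + 7) = 2 - (61 + J)/(7 + u))
v(-12, 51) - 1*3760 = (-47 - 1*(-12) + 2*51)/(7 + 51) - 1*3760 = (-47 + 12 + 102)/58 - 3760 = (1/58)*67 - 3760 = 67/58 - 3760 = -218013/58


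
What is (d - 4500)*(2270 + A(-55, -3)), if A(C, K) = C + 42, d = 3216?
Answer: -2897988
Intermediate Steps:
A(C, K) = 42 + C
(d - 4500)*(2270 + A(-55, -3)) = (3216 - 4500)*(2270 + (42 - 55)) = -1284*(2270 - 13) = -1284*2257 = -2897988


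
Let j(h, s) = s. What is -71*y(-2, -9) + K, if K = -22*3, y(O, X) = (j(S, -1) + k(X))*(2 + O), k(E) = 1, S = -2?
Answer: -66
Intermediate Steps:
y(O, X) = 0 (y(O, X) = (-1 + 1)*(2 + O) = 0*(2 + O) = 0)
K = -66
-71*y(-2, -9) + K = -71*0 - 66 = 0 - 66 = -66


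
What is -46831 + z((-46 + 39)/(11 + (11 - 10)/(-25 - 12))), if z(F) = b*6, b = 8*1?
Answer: -46783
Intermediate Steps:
b = 8
z(F) = 48 (z(F) = 8*6 = 48)
-46831 + z((-46 + 39)/(11 + (11 - 10)/(-25 - 12))) = -46831 + 48 = -46783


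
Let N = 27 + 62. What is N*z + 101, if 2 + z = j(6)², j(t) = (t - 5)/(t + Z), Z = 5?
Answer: -9228/121 ≈ -76.264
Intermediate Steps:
j(t) = (-5 + t)/(5 + t) (j(t) = (t - 5)/(t + 5) = (-5 + t)/(5 + t))
N = 89
z = -241/121 (z = -2 + ((-5 + 6)/(5 + 6))² = -2 + (1/11)² = -2 + 1/121 = -241/121 ≈ -1.9917)
N*z + 101 = 89*(-241/121) + 101 = -21449/121 + 101 = -9228/121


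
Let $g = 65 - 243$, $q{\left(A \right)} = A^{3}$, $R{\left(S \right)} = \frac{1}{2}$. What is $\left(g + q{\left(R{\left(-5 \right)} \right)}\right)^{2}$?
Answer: $\frac{2024929}{64} \approx 31640.0$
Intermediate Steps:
$R{\left(S \right)} = \frac{1}{2}$
$g = -178$ ($g = 65 - 243 = -178$)
$\left(g + q{\left(R{\left(-5 \right)} \right)}\right)^{2} = \left(-178 + \left(\frac{1}{2}\right)^{3}\right)^{2} = \left(-178 + \frac{1}{8}\right)^{2} = \left(- \frac{1423}{8}\right)^{2} = \frac{2024929}{64}$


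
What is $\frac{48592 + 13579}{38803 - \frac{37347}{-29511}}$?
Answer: $\frac{611576127}{381717560} \approx 1.6022$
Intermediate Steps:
$\frac{48592 + 13579}{38803 - \frac{37347}{-29511}} = \frac{62171}{38803 - - \frac{12449}{9837}} = \frac{62171}{38803 + \frac{12449}{9837}} = \frac{62171}{\frac{381717560}{9837}} = 62171 \cdot \frac{9837}{381717560} = \frac{611576127}{381717560}$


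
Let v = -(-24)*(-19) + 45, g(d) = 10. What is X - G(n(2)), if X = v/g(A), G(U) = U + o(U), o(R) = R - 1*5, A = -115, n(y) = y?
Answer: -401/10 ≈ -40.100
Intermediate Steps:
o(R) = -5 + R (o(R) = R - 5 = -5 + R)
v = -411 (v = -6*76 + 45 = -456 + 45 = -411)
G(U) = -5 + 2*U (G(U) = U + (-5 + U) = -5 + 2*U)
X = -411/10 ≈ -41.100
X - G(n(2)) = -411/10 - (-5 + 2*2) = -411/10 - (-5 + 4) = -411/10 - 1*(-1) = -411/10 + 1 = -401/10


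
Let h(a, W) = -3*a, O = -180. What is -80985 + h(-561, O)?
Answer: -79302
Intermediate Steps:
-80985 + h(-561, O) = -80985 - 3*(-561) = -80985 + 1683 = -79302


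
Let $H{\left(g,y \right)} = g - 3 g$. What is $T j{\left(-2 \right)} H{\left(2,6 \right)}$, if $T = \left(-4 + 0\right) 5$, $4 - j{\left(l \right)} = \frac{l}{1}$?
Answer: $480$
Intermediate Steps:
$j{\left(l \right)} = 4 - l$ ($j{\left(l \right)} = 4 - \frac{l}{1} = 4 - 1 l = 4 - l$)
$T = -20$ ($T = \left(-4\right) 5 = -20$)
$H{\left(g,y \right)} = - 2 g$
$T j{\left(-2 \right)} H{\left(2,6 \right)} = - 20 \left(4 - -2\right) \left(\left(-2\right) 2\right) = - 20 \left(4 + 2\right) \left(-4\right) = \left(-20\right) 6 \left(-4\right) = \left(-120\right) \left(-4\right) = 480$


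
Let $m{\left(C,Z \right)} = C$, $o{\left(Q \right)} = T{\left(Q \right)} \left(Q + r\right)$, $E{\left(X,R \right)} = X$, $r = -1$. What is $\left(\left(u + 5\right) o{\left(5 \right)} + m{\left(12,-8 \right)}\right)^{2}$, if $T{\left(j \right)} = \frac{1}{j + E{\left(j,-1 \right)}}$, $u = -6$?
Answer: $\frac{3364}{25} \approx 134.56$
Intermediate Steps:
$T{\left(j \right)} = \frac{1}{2 j}$ ($T{\left(j \right)} = \frac{1}{j + j} = \frac{1}{2 j}$)
$o{\left(Q \right)} = \frac{-1 + Q}{2 Q}$ ($o{\left(Q \right)} = \frac{1}{2 Q} \left(Q - 1\right) = \frac{1}{2 Q} \left(-1 + Q\right) = \frac{-1 + Q}{2 Q}$)
$\left(\left(u + 5\right) o{\left(5 \right)} + m{\left(12,-8 \right)}\right)^{2} = \left(\left(-6 + 5\right) \frac{-1 + 5}{2 \cdot 5} + 12\right)^{2} = \left(- \frac{4}{2 \cdot 5} + 12\right)^{2} = \left(\left(-1\right) \frac{2}{5} + 12\right)^{2} = \left(- \frac{2}{5} + 12\right)^{2} = \left(\frac{58}{5}\right)^{2} = \frac{3364}{25}$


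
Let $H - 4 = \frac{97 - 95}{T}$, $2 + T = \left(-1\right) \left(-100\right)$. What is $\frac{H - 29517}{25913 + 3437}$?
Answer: $- \frac{723068}{719075} \approx -1.0056$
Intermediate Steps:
$T = 98$ ($T = -2 - -100 = -2 + 100 = 98$)
$H = \frac{197}{49}$ ($H = 4 + \frac{97 - 95}{98} = 4 + \frac{1}{98} \cdot 2 = 4 + \frac{1}{49} = \frac{197}{49} \approx 4.0204$)
$\frac{H - 29517}{25913 + 3437} = \frac{\frac{197}{49} - 29517}{25913 + 3437} = - \frac{1446136}{49 \cdot 29350} = \left(- \frac{1446136}{49}\right) \frac{1}{29350} = - \frac{723068}{719075}$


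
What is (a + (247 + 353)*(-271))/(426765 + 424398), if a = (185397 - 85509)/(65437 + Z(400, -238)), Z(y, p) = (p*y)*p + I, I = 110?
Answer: -1231594534104/6447033989987 ≈ -0.19103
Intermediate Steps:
Z(y, p) = 110 + y*p² (Z(y, p) = (p*y)*p + 110 = y*p² + 110 = 110 + y*p²)
a = 99888/22723147 (a = (185397 - 85509)/(65437 + (110 + 400*(-238)²)) = 99888/(65437 + (110 + 400*56644)) = 99888/(65437 + (110 + 22657600)) = 99888/(65437 + 22657710) = 99888/22723147 ≈ 0.0043959)
(a + (247 + 353)*(-271))/(426765 + 424398) = (99888/22723147 + (247 + 353)*(-271))/(426765 + 424398) = (99888/22723147 + 600*(-271))/851163 = (99888/22723147 - 162600)*(1/851163) = -3694783602312/22723147*1/851163 = -1231594534104/6447033989987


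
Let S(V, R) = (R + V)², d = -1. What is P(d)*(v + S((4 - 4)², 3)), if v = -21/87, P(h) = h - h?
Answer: 0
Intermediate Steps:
P(h) = 0
v = -7/29 (v = -21*1/87 = -7/29 ≈ -0.24138)
P(d)*(v + S((4 - 4)², 3)) = 0*(-7/29 + (3 + (4 - 4)²)²) = 0*(-7/29 + (3 + 0²)²) = 0*(-7/29 + (3 + 0)²) = 0*(-7/29 + 3²) = 0*(-7/29 + 9) = 0*(254/29) = 0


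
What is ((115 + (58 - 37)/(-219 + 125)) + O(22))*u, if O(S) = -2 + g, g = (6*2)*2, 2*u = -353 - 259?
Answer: -1967121/47 ≈ -41854.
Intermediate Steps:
u = -306 (u = (-353 - 259)/2 = (½)*(-612) = -306)
g = 24 (g = 12*2 = 24)
O(S) = 22 (O(S) = -2 + 24 = 22)
((115 + (58 - 37)/(-219 + 125)) + O(22))*u = ((115 + (58 - 37)/(-219 + 125)) + 22)*(-306) = ((115 + 21/(-94)) + 22)*(-306) = ((115 + 21*(-1/94)) + 22)*(-306) = ((115 - 21/94) + 22)*(-306) = (10789/94 + 22)*(-306) = (12857/94)*(-306) = -1967121/47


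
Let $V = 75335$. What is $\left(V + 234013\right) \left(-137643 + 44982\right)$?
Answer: $-28664495028$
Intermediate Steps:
$\left(V + 234013\right) \left(-137643 + 44982\right) = \left(75335 + 234013\right) \left(-137643 + 44982\right) = 309348 \left(-92661\right) = -28664495028$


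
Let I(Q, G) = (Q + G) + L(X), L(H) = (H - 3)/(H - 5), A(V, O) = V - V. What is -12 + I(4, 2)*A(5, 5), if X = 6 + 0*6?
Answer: -12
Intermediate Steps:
A(V, O) = 0
X = 6 (X = 6 + 0 = 6)
L(H) = (-3 + H)/(-5 + H)
I(Q, G) = 3 + G + Q (I(Q, G) = (Q + G) + (-3 + 6)/(-5 + 6) = (G + Q) + 3/1 = (G + Q) + 1*3 = (G + Q) + 3 = 3 + G + Q)
-12 + I(4, 2)*A(5, 5) = -12 + (3 + 2 + 4)*0 = -12 + 9*0 = -12 + 0 = -12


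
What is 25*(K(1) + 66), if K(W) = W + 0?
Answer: 1675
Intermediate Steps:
K(W) = W
25*(K(1) + 66) = 25*(1 + 66) = 25*67 = 1675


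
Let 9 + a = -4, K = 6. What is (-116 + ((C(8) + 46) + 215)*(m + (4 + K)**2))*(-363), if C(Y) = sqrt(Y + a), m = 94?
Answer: -18338034 - 70422*I*sqrt(5) ≈ -1.8338e+7 - 1.5747e+5*I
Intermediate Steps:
a = -13 (a = -9 - 4 = -13)
C(Y) = sqrt(-13 + Y) (C(Y) = sqrt(Y - 13) = sqrt(-13 + Y))
(-116 + ((C(8) + 46) + 215)*(m + (4 + K)**2))*(-363) = (-116 + ((sqrt(-13 + 8) + 46) + 215)*(94 + (4 + 6)**2))*(-363) = (-116 + ((sqrt(-5) + 46) + 215)*(94 + 10**2))*(-363) = (-116 + ((I*sqrt(5) + 46) + 215)*(94 + 100))*(-363) = (-116 + ((46 + I*sqrt(5)) + 215)*194)*(-363) = (-116 + (261 + I*sqrt(5))*194)*(-363) = (-116 + (50634 + 194*I*sqrt(5)))*(-363) = (50518 + 194*I*sqrt(5))*(-363) = -18338034 - 70422*I*sqrt(5)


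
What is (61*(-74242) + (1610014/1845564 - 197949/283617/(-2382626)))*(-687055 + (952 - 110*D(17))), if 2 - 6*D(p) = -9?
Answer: 23073014025956905859847832262/7423487198707491 ≈ 3.1081e+12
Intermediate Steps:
D(p) = 11/6 (D(p) = 1/3 - 1/6*(-9) = 1/3 + 3/2 = 11/6)
(61*(-74242) + (1610014/1845564 - 197949/283617/(-2382626)))*(-687055 + (952 - 110*D(17))) = (61*(-74242) + (1610014/1845564 - 197949/283617/(-2382626)))*(-687055 + (952 - 110*11/6)) = (-4528762 + (1610014*(1/1845564) - 197949*1/283617*(-1/2382626)))*(-687055 + (952 - 605/3)) = (-4528762 + (115001/131826 - 65983/94539*(-1/2382626)))*(-687055 + 2251/3) = (-4528762 + (115001/131826 + 65983/225251079414))*(-2058914/3) = (-4528762 + 2158675673497031/2474495732902497)*(-2058914/3) = -11206400085655304621683/2474495732902497*(-2058914/3) = 23073014025956905859847832262/7423487198707491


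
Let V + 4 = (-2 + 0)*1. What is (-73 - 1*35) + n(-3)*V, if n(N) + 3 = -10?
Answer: -30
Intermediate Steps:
n(N) = -13 (n(N) = -3 - 10 = -13)
V = -6 (V = -4 + (-2 + 0)*1 = -4 - 2*1 = -4 - 2 = -6)
(-73 - 1*35) + n(-3)*V = (-73 - 1*35) - 13*(-6) = (-73 - 35) + 78 = -108 + 78 = -30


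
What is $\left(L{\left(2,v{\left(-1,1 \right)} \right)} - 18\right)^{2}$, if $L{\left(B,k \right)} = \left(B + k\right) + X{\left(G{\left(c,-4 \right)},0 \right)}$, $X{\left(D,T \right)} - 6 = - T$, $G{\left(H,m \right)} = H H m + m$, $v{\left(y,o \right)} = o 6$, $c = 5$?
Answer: $16$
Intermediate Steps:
$v{\left(y,o \right)} = 6 o$
$G{\left(H,m \right)} = m + m H^{2}$ ($G{\left(H,m \right)} = H^{2} m + m = m H^{2} + m = m + m H^{2}$)
$X{\left(D,T \right)} = 6 - T$
$L{\left(B,k \right)} = 6 + B + k$ ($L{\left(B,k \right)} = \left(B + k\right) + \left(6 - 0\right) = \left(B + k\right) + \left(6 + 0\right) = \left(B + k\right) + 6 = 6 + B + k$)
$\left(L{\left(2,v{\left(-1,1 \right)} \right)} - 18\right)^{2} = \left(\left(6 + 2 + 6 \cdot 1\right) - 18\right)^{2} = \left(\left(6 + 2 + 6\right) - 18\right)^{2} = \left(14 - 18\right)^{2} = \left(-4\right)^{2} = 16$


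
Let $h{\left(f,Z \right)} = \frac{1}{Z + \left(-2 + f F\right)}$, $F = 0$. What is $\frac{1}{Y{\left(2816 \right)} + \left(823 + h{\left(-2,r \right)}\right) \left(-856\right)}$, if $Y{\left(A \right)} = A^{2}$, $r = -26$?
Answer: $\frac{7}{50577790} \approx 1.384 \cdot 10^{-7}$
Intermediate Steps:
$h{\left(f,Z \right)} = \frac{1}{-2 + Z}$ ($h{\left(f,Z \right)} = \frac{1}{Z + \left(-2 + f 0\right)} = \frac{1}{Z + \left(-2 + 0\right)} = \frac{1}{Z - 2} = \frac{1}{-2 + Z}$)
$\frac{1}{Y{\left(2816 \right)} + \left(823 + h{\left(-2,r \right)}\right) \left(-856\right)} = \frac{1}{2816^{2} + \left(823 + \frac{1}{-2 - 26}\right) \left(-856\right)} = \frac{1}{7929856 + \left(823 + \frac{1}{-28}\right) \left(-856\right)} = \frac{1}{7929856 + \left(823 - \frac{1}{28}\right) \left(-856\right)} = \frac{1}{7929856 + \frac{23043}{28} \left(-856\right)} = \frac{1}{7929856 - \frac{4931202}{7}} = \frac{1}{\frac{50577790}{7}} = \frac{7}{50577790}$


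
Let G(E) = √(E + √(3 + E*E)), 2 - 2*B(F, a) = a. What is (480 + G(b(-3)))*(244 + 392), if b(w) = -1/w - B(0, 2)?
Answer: 305280 + 212*√(3 + 6*√7) ≈ 3.0620e+5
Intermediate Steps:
B(F, a) = 1 - a/2
b(w) = -1/w (b(w) = -1/w - (1 - ½*2) = -1/w - (1 - 1) = -1/w - 1*0 = -1/w + 0 = -1/w)
G(E) = √(E + √(3 + E²))
(480 + G(b(-3)))*(244 + 392) = (480 + √(-1/(-3) + √(3 + (-1/(-3))²)))*(244 + 392) = (480 + √(-1*(-⅓) + √(3 + (-1*(-⅓))²)))*636 = (480 + √(⅓ + √(3 + (⅓)²)))*636 = (480 + √(⅓ + √(3 + ⅑)))*636 = (480 + √(⅓ + √(28/9)))*636 = (480 + √(⅓ + 2*√7/3))*636 = 305280 + 636*√(⅓ + 2*√7/3)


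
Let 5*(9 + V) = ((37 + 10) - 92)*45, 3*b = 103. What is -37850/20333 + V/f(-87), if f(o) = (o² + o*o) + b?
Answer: -76003132/40239007 ≈ -1.8888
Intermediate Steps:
b = 103/3 (b = (⅓)*103 = 103/3 ≈ 34.333)
f(o) = 103/3 + 2*o² (f(o) = (o² + o*o) + 103/3 = (o² + o²) + 103/3 = 2*o² + 103/3 = 103/3 + 2*o²)
V = -414 (V = -9 + (((37 + 10) - 92)*45)/5 = -9 + ((47 - 92)*45)/5 = -9 + (-45*45)/5 = -9 + (⅕)*(-2025) = -9 - 405 = -414)
-37850/20333 + V/f(-87) = -37850/20333 - 414/(103/3 + 2*(-87)²) = -37850*1/20333 - 414/(103/3 + 2*7569) = -37850/20333 - 414/(103/3 + 15138) = -37850/20333 - 414/45517/3 = -37850/20333 - 414*3/45517 = -37850/20333 - 54/1979 = -76003132/40239007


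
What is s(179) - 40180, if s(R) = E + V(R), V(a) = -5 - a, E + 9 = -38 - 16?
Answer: -40427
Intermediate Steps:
E = -63 (E = -9 + (-38 - 16) = -9 - 54 = -63)
s(R) = -68 - R (s(R) = -63 + (-5 - R) = -68 - R)
s(179) - 40180 = (-68 - 1*179) - 40180 = (-68 - 179) - 40180 = -247 - 40180 = -40427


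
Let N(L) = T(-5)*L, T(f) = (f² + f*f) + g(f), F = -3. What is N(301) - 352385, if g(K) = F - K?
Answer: -336733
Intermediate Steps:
g(K) = -3 - K
T(f) = -3 - f + 2*f² (T(f) = (f² + f*f) + (-3 - f) = (f² + f²) + (-3 - f) = 2*f² + (-3 - f) = -3 - f + 2*f²)
N(L) = 52*L (N(L) = (-3 - 1*(-5) + 2*(-5)²)*L = (-3 + 5 + 2*25)*L = (-3 + 5 + 50)*L = 52*L)
N(301) - 352385 = 52*301 - 352385 = 15652 - 352385 = -336733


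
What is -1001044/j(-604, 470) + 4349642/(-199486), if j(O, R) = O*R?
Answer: -129385263447/7078760710 ≈ -18.278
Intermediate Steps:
-1001044/j(-604, 470) + 4349642/(-199486) = -1001044/((-604*470)) + 4349642/(-199486) = -1001044/(-283880) + 4349642*(-1/199486) = -1001044*(-1/283880) - 2174821/99743 = 250261/70970 - 2174821/99743 = -129385263447/7078760710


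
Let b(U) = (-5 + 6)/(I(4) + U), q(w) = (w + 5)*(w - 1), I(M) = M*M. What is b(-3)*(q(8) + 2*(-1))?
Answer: 89/13 ≈ 6.8462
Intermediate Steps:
I(M) = M²
q(w) = (-1 + w)*(5 + w) (q(w) = (5 + w)*(-1 + w) = (-1 + w)*(5 + w))
b(U) = 1/(16 + U) (b(U) = (-5 + 6)/(4² + U) = 1/(16 + U))
b(-3)*(q(8) + 2*(-1)) = ((-5 + 8² + 4*8) + 2*(-1))/(16 - 3) = ((-5 + 64 + 32) - 2)/13 = (91 - 2)/13 = (1/13)*89 = 89/13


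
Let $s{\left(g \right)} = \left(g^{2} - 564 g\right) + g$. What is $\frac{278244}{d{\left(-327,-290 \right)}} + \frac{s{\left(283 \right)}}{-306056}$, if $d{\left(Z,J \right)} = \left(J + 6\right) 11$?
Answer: $- \frac{2653459372}{29878717} \approx -88.808$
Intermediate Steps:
$s{\left(g \right)} = g^{2} - 563 g$
$d{\left(Z,J \right)} = 66 + 11 J$ ($d{\left(Z,J \right)} = \left(6 + J\right) 11 = 66 + 11 J$)
$\frac{278244}{d{\left(-327,-290 \right)}} + \frac{s{\left(283 \right)}}{-306056} = \frac{278244}{66 + 11 \left(-290\right)} + \frac{283 \left(-563 + 283\right)}{-306056} = \frac{278244}{66 - 3190} + 283 \left(-280\right) \left(- \frac{1}{306056}\right) = \frac{278244}{-3124} - - \frac{9905}{38257} = 278244 \left(- \frac{1}{3124}\right) + \frac{9905}{38257} = - \frac{69561}{781} + \frac{9905}{38257} = - \frac{2653459372}{29878717}$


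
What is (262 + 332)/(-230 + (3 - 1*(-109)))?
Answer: -297/59 ≈ -5.0339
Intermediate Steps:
(262 + 332)/(-230 + (3 - 1*(-109))) = 594/(-230 + (3 + 109)) = 594/(-230 + 112) = 594/(-118) = 594*(-1/118) = -297/59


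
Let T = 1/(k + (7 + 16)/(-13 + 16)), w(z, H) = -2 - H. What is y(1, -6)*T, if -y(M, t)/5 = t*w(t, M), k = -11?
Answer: 27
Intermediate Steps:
y(M, t) = -5*t*(-2 - M)
T = -3/10 (T = 1/(-11 + (7 + 16)/(-13 + 16)) = 1/(-11 + 23/3) = 1/(-10/3) = -3/10 ≈ -0.30000)
y(1, -6)*T = (5*(-6)*(2 + 1))*(-3/10) = (5*(-6)*3)*(-3/10) = -90*(-3/10) = 27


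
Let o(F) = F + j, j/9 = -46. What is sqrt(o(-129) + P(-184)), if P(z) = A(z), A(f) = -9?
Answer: 2*I*sqrt(138) ≈ 23.495*I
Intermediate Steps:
j = -414 (j = 9*(-46) = -414)
P(z) = -9
o(F) = -414 + F (o(F) = F - 414 = -414 + F)
sqrt(o(-129) + P(-184)) = sqrt((-414 - 129) - 9) = sqrt(-543 - 9) = sqrt(-552) = 2*I*sqrt(138)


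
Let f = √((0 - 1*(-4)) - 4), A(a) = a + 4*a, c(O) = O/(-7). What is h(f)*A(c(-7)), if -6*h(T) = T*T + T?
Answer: 0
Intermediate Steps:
c(O) = -O/7 (c(O) = O*(-⅐) = -O/7)
A(a) = 5*a
f = 0 (f = √((0 + 4) - 4) = √(4 - 4) = √0 = 0)
h(T) = -T/6 - T²/6 (h(T) = -(T*T + T)/6 = -(T² + T)/6 = -(T + T²)/6 = -T/6 - T²/6)
h(f)*A(c(-7)) = (-⅙*0*(1 + 0))*(5*(-⅐*(-7))) = (-⅙*0*1)*(5*1) = 0*5 = 0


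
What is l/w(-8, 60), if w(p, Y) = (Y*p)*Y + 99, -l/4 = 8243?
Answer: 32972/28701 ≈ 1.1488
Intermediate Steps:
l = -32972 (l = -4*8243 = -32972)
w(p, Y) = 99 + p*Y**2 (w(p, Y) = p*Y**2 + 99 = 99 + p*Y**2)
l/w(-8, 60) = -32972/(99 - 8*60**2) = -32972/(99 - 8*3600) = -32972/(99 - 28800) = -32972/(-28701) = -32972*(-1/28701) = 32972/28701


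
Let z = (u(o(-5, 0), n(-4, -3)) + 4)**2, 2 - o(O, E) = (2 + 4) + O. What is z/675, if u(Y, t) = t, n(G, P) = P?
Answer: 1/675 ≈ 0.0014815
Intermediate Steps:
o(O, E) = -4 - O (o(O, E) = 2 - ((2 + 4) + O) = 2 - (6 + O) = 2 + (-6 - O) = -4 - O)
z = 1 (z = (-3 + 4)**2 = 1**2 = 1)
z/675 = 1/675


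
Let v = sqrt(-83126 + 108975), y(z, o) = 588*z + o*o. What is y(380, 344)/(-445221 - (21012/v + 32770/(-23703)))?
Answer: -2209867497636928058317296/2878716695114518702160905 + 4034740315507622208*sqrt(25849)/2878716695114518702160905 ≈ -0.76743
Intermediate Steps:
y(z, o) = o**2 + 588*z (y(z, o) = 588*z + o**2 = o**2 + 588*z)
v = sqrt(25849) ≈ 160.78
y(380, 344)/(-445221 - (21012/v + 32770/(-23703))) = (344**2 + 588*380)/(-445221 - (21012/(sqrt(25849)) + 32770/(-23703))) = (118336 + 223440)/(-445221 - (21012*(sqrt(25849)/25849) + 32770*(-1/23703))) = 341776/(-445221 - (21012*sqrt(25849)/25849 - 32770/23703)) = 341776/(-445221 - (-32770/23703 + 21012*sqrt(25849)/25849)) = 341776/(-445221 + (32770/23703 - 21012*sqrt(25849)/25849)) = 341776/(-10553040593/23703 - 21012*sqrt(25849)/25849)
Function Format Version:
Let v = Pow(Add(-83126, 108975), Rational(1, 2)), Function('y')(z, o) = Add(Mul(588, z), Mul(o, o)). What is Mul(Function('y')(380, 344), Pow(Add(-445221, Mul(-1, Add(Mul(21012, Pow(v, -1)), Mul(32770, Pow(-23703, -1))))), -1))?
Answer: Add(Rational(-2209867497636928058317296, 2878716695114518702160905), Mul(Rational(4034740315507622208, 2878716695114518702160905), Pow(25849, Rational(1, 2)))) ≈ -0.76743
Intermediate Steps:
Function('y')(z, o) = Add(Pow(o, 2), Mul(588, z)) (Function('y')(z, o) = Add(Mul(588, z), Pow(o, 2)) = Add(Pow(o, 2), Mul(588, z)))
v = Pow(25849, Rational(1, 2)) ≈ 160.78
Mul(Function('y')(380, 344), Pow(Add(-445221, Mul(-1, Add(Mul(21012, Pow(v, -1)), Mul(32770, Pow(-23703, -1))))), -1)) = Mul(Add(Pow(344, 2), Mul(588, 380)), Pow(Add(-445221, Mul(-1, Add(Mul(21012, Pow(Pow(25849, Rational(1, 2)), -1)), Mul(32770, Pow(-23703, -1))))), -1)) = Mul(Add(118336, 223440), Pow(Add(-445221, Mul(-1, Add(Mul(21012, Mul(Rational(1, 25849), Pow(25849, Rational(1, 2)))), Mul(32770, Rational(-1, 23703))))), -1)) = Mul(341776, Pow(Add(-445221, Mul(-1, Add(Mul(Rational(21012, 25849), Pow(25849, Rational(1, 2))), Rational(-32770, 23703)))), -1)) = Mul(341776, Pow(Add(-445221, Mul(-1, Add(Rational(-32770, 23703), Mul(Rational(21012, 25849), Pow(25849, Rational(1, 2)))))), -1)) = Mul(341776, Pow(Add(-445221, Add(Rational(32770, 23703), Mul(Rational(-21012, 25849), Pow(25849, Rational(1, 2))))), -1)) = Mul(341776, Pow(Add(Rational(-10553040593, 23703), Mul(Rational(-21012, 25849), Pow(25849, Rational(1, 2)))), -1))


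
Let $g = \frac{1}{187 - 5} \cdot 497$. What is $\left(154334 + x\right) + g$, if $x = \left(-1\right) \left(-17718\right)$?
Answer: $\frac{4473423}{26} \approx 1.7205 \cdot 10^{5}$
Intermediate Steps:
$g = \frac{71}{26}$ ($g = \frac{1}{182} \cdot 497 = \frac{71}{26} \approx 2.7308$)
$x = 17718$
$\left(154334 + x\right) + g = \left(154334 + 17718\right) + \frac{71}{26} = 172052 + \frac{71}{26} = \frac{4473423}{26}$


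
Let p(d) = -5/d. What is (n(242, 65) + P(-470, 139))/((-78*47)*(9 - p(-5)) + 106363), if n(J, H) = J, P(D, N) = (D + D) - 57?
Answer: -151/15407 ≈ -0.0098007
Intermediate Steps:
P(D, N) = -57 + 2*D (P(D, N) = 2*D - 57 = -57 + 2*D)
(n(242, 65) + P(-470, 139))/((-78*47)*(9 - p(-5)) + 106363) = (242 + (-57 + 2*(-470)))/((-78*47)*(9 - (-5)/(-5)) + 106363) = (242 + (-57 - 940))/(-3666*(9 - (-5)*(-1)/5) + 106363) = (242 - 997)/(-3666*(9 - 1*1) + 106363) = -755/(-3666*(9 - 1) + 106363) = -755/(-3666*8 + 106363) = -755/(-29328 + 106363) = -755/77035 = -755*1/77035 = -151/15407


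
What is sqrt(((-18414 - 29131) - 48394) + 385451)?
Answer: 6*sqrt(8042) ≈ 538.06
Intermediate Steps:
sqrt(((-18414 - 29131) - 48394) + 385451) = sqrt((-47545 - 48394) + 385451) = sqrt(-95939 + 385451) = sqrt(289512) = 6*sqrt(8042)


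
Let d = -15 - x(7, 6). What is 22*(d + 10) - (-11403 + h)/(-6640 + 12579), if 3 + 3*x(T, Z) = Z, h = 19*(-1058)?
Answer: -752443/5939 ≈ -126.70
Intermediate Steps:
h = -20102
x(T, Z) = -1 + Z/3
d = -16 (d = -15 - (-1 + (1/3)*6) = -15 - (-1 + 2) = -15 - 1*1 = -15 - 1 = -16)
22*(d + 10) - (-11403 + h)/(-6640 + 12579) = 22*(-16 + 10) - (-11403 - 20102)/(-6640 + 12579) = 22*(-6) - (-31505)/5939 = -132 - (-31505)/5939 = -132 - 1*(-31505/5939) = -132 + 31505/5939 = -752443/5939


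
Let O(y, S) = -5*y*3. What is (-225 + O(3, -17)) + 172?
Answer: -98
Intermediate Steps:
O(y, S) = -15*y
(-225 + O(3, -17)) + 172 = (-225 - 15*3) + 172 = (-225 - 45) + 172 = -270 + 172 = -98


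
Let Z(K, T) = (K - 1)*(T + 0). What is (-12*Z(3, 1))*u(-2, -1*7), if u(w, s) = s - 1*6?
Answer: 312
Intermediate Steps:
Z(K, T) = T*(-1 + K) (Z(K, T) = (-1 + K)*T = T*(-1 + K))
u(w, s) = -6 + s (u(w, s) = s - 6 = -6 + s)
(-12*Z(3, 1))*u(-2, -1*7) = (-12*(-1 + 3))*(-6 - 1*7) = (-12*2)*(-6 - 7) = -12*2*(-13) = -24*(-13) = 312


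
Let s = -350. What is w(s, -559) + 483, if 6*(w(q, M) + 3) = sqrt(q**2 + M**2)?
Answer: 480 + sqrt(434981)/6 ≈ 589.92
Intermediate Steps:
w(q, M) = -3 + sqrt(M**2 + q**2)/6 (w(q, M) = -3 + sqrt(q**2 + M**2)/6 = -3 + sqrt(M**2 + q**2)/6)
w(s, -559) + 483 = (-3 + sqrt((-559)**2 + (-350)**2)/6) + 483 = (-3 + sqrt(312481 + 122500)/6) + 483 = (-3 + sqrt(434981)/6) + 483 = 480 + sqrt(434981)/6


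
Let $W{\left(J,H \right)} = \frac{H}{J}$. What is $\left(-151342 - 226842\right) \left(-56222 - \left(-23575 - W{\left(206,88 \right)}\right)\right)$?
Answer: $\frac{1271680383848}{103} \approx 1.2346 \cdot 10^{10}$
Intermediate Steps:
$\left(-151342 - 226842\right) \left(-56222 - \left(-23575 - W{\left(206,88 \right)}\right)\right) = \left(-151342 - 226842\right) \left(-56222 - \left(-23575 - \frac{44}{103}\right)\right) = - 378184 \left(-56222 + \left(\left(88 \cdot \frac{1}{206} + 123895\right) - 100320\right)\right) = - 378184 \left(-56222 + \left(\left(\frac{44}{103} + 123895\right) - 100320\right)\right) = - 378184 \left(-56222 + \left(\frac{12761229}{103} - 100320\right)\right) = - 378184 \left(-56222 + \frac{2428269}{103}\right) = \left(-378184\right) \left(- \frac{3362597}{103}\right) = \frac{1271680383848}{103}$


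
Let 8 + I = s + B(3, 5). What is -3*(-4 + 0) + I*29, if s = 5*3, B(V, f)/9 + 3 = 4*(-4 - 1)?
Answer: -5788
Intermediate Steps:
B(V, f) = -207 (B(V, f) = -27 + 9*(4*(-4 - 1)) = -27 + 9*(4*(-5)) = -27 + 9*(-20) = -27 - 180 = -207)
s = 15
I = -200 (I = -8 + (15 - 207) = -8 - 192 = -200)
-3*(-4 + 0) + I*29 = -3*(-4 + 0) - 200*29 = -3*(-4) - 5800 = 12 - 5800 = -5788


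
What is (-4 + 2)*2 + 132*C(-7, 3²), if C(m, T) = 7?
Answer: 920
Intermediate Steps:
(-4 + 2)*2 + 132*C(-7, 3²) = (-4 + 2)*2 + 132*7 = -2*2 + 924 = -4 + 924 = 920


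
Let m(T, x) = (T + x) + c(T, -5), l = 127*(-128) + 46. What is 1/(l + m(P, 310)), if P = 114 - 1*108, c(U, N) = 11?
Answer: -1/15883 ≈ -6.2960e-5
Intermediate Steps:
l = -16210 (l = -16256 + 46 = -16210)
P = 6 (P = 114 - 108 = 6)
m(T, x) = 11 + T + x (m(T, x) = (T + x) + 11 = 11 + T + x)
1/(l + m(P, 310)) = 1/(-16210 + (11 + 6 + 310)) = 1/(-16210 + 327) = 1/(-15883) = -1/15883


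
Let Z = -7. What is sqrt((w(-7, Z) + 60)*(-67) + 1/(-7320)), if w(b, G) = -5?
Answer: I*sqrt(49362787830)/3660 ≈ 60.704*I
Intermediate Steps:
sqrt((w(-7, Z) + 60)*(-67) + 1/(-7320)) = sqrt((-5 + 60)*(-67) + 1/(-7320)) = sqrt(55*(-67) - 1/7320) = sqrt(-3685 - 1/7320) = sqrt(-26974201/7320) = I*sqrt(49362787830)/3660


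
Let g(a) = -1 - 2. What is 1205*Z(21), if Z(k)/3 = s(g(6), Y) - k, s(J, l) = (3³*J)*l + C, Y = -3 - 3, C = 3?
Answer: 1691820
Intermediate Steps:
g(a) = -3
Y = -6
s(J, l) = 3 + 27*J*l (s(J, l) = (3³*J)*l + 3 = (27*J)*l + 3 = 27*J*l + 3 = 3 + 27*J*l)
Z(k) = 1467 - 3*k (Z(k) = 3*((3 + 27*(-3)*(-6)) - k) = 3*((3 + 486) - k) = 3*(489 - k) = 1467 - 3*k)
1205*Z(21) = 1205*(1467 - 3*21) = 1205*(1467 - 63) = 1205*1404 = 1691820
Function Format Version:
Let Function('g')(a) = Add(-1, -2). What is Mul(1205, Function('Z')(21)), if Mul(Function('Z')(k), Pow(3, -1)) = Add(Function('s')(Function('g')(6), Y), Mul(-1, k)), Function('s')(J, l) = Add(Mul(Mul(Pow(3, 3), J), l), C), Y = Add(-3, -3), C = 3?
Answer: 1691820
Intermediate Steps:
Function('g')(a) = -3
Y = -6
Function('s')(J, l) = Add(3, Mul(27, J, l)) (Function('s')(J, l) = Add(Mul(Mul(Pow(3, 3), J), l), 3) = Add(Mul(Mul(27, J), l), 3) = Add(Mul(27, J, l), 3) = Add(3, Mul(27, J, l)))
Function('Z')(k) = Add(1467, Mul(-3, k)) (Function('Z')(k) = Mul(3, Add(Add(3, Mul(27, -3, -6)), Mul(-1, k))) = Mul(3, Add(Add(3, 486), Mul(-1, k))) = Mul(3, Add(489, Mul(-1, k))) = Add(1467, Mul(-3, k)))
Mul(1205, Function('Z')(21)) = Mul(1205, Add(1467, Mul(-3, 21))) = Mul(1205, Add(1467, -63)) = Mul(1205, 1404) = 1691820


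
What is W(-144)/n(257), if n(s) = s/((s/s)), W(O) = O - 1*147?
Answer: -291/257 ≈ -1.1323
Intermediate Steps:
W(O) = -147 + O (W(O) = O - 147 = -147 + O)
n(s) = s (n(s) = s/1 = s*1 = s)
W(-144)/n(257) = (-147 - 144)/257 = -291*1/257 = -291/257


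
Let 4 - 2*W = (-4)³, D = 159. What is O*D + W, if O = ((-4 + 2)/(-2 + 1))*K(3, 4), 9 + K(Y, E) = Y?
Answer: -1874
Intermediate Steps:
K(Y, E) = -9 + Y
O = -12 (O = ((-4 + 2)/(-2 + 1))*(-9 + 3) = -2/(-1)*(-6) = -2*(-1)*(-6) = 2*(-6) = -12)
W = 34 (W = 2 - ½*(-4)³ = 2 - ½*(-64) = 2 + 32 = 34)
O*D + W = -12*159 + 34 = -1908 + 34 = -1874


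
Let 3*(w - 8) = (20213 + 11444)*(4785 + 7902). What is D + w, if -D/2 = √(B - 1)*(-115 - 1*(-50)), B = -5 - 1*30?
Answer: 133877461 + 780*I ≈ 1.3388e+8 + 780.0*I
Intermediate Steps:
w = 133877461 (w = 8 + ((20213 + 11444)*(4785 + 7902))/3 = 8 + (31657*12687)/3 = 8 + (⅓)*401632359 = 8 + 133877453 = 133877461)
B = -35 (B = -5 - 30 = -35)
D = 780*I (D = -2*√(-35 - 1)*(-115 - 1*(-50)) = -2*√(-36)*(-115 + 50) = -2*6*I*(-65) = -(-780)*I = 780*I ≈ 780.0*I)
D + w = 780*I + 133877461 = 133877461 + 780*I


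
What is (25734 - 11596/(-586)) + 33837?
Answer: 17460101/293 ≈ 59591.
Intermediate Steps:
(25734 - 11596/(-586)) + 33837 = (25734 - 11596*(-1/586)) + 33837 = (25734 + 5798/293) + 33837 = 7545860/293 + 33837 = 17460101/293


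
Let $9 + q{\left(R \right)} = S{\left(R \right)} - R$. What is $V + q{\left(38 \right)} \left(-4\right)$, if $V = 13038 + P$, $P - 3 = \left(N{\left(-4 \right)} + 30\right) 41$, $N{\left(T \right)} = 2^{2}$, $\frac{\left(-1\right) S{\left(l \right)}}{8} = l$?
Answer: $15839$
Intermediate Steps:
$S{\left(l \right)} = - 8 l$
$N{\left(T \right)} = 4$
$q{\left(R \right)} = -9 - 9 R$
$P = 1397$ ($P = 3 + \left(4 + 30\right) 41 = 3 + 34 \cdot 41 = 3 + 1394 = 1397$)
$V = 14435$ ($V = 13038 + 1397 = 14435$)
$V + q{\left(38 \right)} \left(-4\right) = 14435 + \left(-9 - 342\right) \left(-4\right) = 14435 - -1404 = 14435 + 1404 = 15839$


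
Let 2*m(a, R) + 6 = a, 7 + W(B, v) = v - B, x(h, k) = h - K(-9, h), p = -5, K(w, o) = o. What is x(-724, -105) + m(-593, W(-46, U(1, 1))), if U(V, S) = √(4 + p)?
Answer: -599/2 ≈ -299.50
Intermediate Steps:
U(V, S) = I (U(V, S) = √(4 - 5) = √(-1) = I)
x(h, k) = 0 (x(h, k) = h - h = 0)
W(B, v) = -7 + v - B (W(B, v) = -7 + (v - B) = -7 + v - B)
m(a, R) = -3 + a/2
x(-724, -105) + m(-593, W(-46, U(1, 1))) = 0 + (-3 + (½)*(-593)) = 0 + (-3 - 593/2) = 0 - 599/2 = -599/2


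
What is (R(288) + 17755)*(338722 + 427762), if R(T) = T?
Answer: 13829670812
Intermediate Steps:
(R(288) + 17755)*(338722 + 427762) = (288 + 17755)*(338722 + 427762) = 18043*766484 = 13829670812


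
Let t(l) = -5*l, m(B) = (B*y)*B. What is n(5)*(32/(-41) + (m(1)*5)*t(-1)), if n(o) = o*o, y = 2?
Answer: 50450/41 ≈ 1230.5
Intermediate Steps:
n(o) = o²
m(B) = 2*B² (m(B) = (B*2)*B = (2*B)*B = 2*B²)
n(5)*(32/(-41) + (m(1)*5)*t(-1)) = 5²*(32/(-41) + ((2*1²)*5)*(-5*(-1))) = 25*(32*(-1/41) + ((2*1)*5)*5) = 25*(-32/41 + (2*5)*5) = 25*(-32/41 + 10*5) = 25*(-32/41 + 50) = 25*(2018/41) = 50450/41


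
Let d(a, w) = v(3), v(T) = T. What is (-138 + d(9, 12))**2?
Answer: 18225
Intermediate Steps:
d(a, w) = 3
(-138 + d(9, 12))**2 = (-138 + 3)**2 = (-135)**2 = 18225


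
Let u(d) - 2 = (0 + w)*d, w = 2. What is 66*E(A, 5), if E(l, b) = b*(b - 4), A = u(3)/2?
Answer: 330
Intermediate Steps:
u(d) = 2 + 2*d (u(d) = 2 + (0 + 2)*d = 2 + 2*d)
A = 4 (A = (2 + 2*3)/2 = (2 + 6)*(1/2) = 8*(1/2) = 4)
E(l, b) = b*(-4 + b)
66*E(A, 5) = 66*(5*(-4 + 5)) = 66*(5*1) = 66*5 = 330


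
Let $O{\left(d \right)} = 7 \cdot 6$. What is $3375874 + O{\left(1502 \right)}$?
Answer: $3375916$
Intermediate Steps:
$O{\left(d \right)} = 42$
$3375874 + O{\left(1502 \right)} = 3375874 + 42 = 3375916$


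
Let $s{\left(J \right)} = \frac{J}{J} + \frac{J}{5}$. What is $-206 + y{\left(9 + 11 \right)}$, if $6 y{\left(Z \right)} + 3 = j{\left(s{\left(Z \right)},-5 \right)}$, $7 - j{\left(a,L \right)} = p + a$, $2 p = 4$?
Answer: $- \frac{413}{2} \approx -206.5$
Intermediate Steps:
$p = 2$ ($p = \frac{1}{2} \cdot 4 = 2$)
$s{\left(J \right)} = 1 + \frac{J}{5}$ ($s{\left(J \right)} = 1 + J \frac{1}{5} = 1 + \frac{J}{5}$)
$j{\left(a,L \right)} = 5 - a$ ($j{\left(a,L \right)} = 7 - \left(2 + a\right) = 5 - a$)
$y{\left(Z \right)} = \frac{1}{6} - \frac{Z}{30}$ ($y{\left(Z \right)} = - \frac{1}{2} + \frac{5 - \left(1 + \frac{Z}{5}\right)}{6} = - \frac{1}{2} + \frac{4 - \frac{Z}{5}}{6} = - \frac{1}{2} - \left(- \frac{2}{3} + \frac{Z}{30}\right) = \frac{1}{6} - \frac{Z}{30}$)
$-206 + y{\left(9 + 11 \right)} = -206 + \left(\frac{1}{6} - \frac{9 + 11}{30}\right) = -206 + \left(\frac{1}{6} - \frac{2}{3}\right) = -206 - \frac{1}{2} = - \frac{413}{2}$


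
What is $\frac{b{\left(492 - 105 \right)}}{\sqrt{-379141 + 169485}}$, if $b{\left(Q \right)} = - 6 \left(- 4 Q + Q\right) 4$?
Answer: $- \frac{6966 i \sqrt{52414}}{26207} \approx - 60.854 i$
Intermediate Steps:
$b{\left(Q \right)} = 72 Q$ ($b{\left(Q \right)} = - 6 \left(- 3 Q\right) 4 = 18 Q 4 = 72 Q$)
$\frac{b{\left(492 - 105 \right)}}{\sqrt{-379141 + 169485}} = \frac{72 \left(492 - 105\right)}{\sqrt{-379141 + 169485}} = \frac{72 \cdot 387}{\sqrt{-209656}} = \frac{27864}{2 i \sqrt{52414}} = 27864 \left(- \frac{i \sqrt{52414}}{104828}\right) = - \frac{6966 i \sqrt{52414}}{26207}$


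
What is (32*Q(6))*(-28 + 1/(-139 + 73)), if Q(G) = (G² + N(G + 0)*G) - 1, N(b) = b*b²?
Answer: -3579664/3 ≈ -1.1932e+6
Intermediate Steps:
N(b) = b³
Q(G) = -1 + G² + G⁴ (Q(G) = (G² + (G + 0)³*G) - 1 = (G² + G³*G) - 1 = (G² + G⁴) - 1 = -1 + G² + G⁴)
(32*Q(6))*(-28 + 1/(-139 + 73)) = (32*(-1 + 6² + 6⁴))*(-28 + 1/(-139 + 73)) = (32*(-1 + 36 + 1296))*(-28 + 1/(-66)) = (32*1331)*(-28 - 1/66) = 42592*(-1849/66) = -3579664/3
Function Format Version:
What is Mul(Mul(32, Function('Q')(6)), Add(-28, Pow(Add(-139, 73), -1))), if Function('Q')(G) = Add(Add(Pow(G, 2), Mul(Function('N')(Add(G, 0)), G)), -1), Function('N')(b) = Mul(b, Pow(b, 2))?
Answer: Rational(-3579664, 3) ≈ -1.1932e+6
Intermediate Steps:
Function('N')(b) = Pow(b, 3)
Function('Q')(G) = Add(-1, Pow(G, 2), Pow(G, 4)) (Function('Q')(G) = Add(Add(Pow(G, 2), Mul(Pow(Add(G, 0), 3), G)), -1) = Add(Add(Pow(G, 2), Mul(Pow(G, 3), G)), -1) = Add(Add(Pow(G, 2), Pow(G, 4)), -1) = Add(-1, Pow(G, 2), Pow(G, 4)))
Mul(Mul(32, Function('Q')(6)), Add(-28, Pow(Add(-139, 73), -1))) = Mul(Mul(32, Add(-1, Pow(6, 2), Pow(6, 4))), Add(-28, Pow(Add(-139, 73), -1))) = Mul(Mul(32, Add(-1, 36, 1296)), Add(-28, Pow(-66, -1))) = Mul(Mul(32, 1331), Add(-28, Rational(-1, 66))) = Mul(42592, Rational(-1849, 66)) = Rational(-3579664, 3)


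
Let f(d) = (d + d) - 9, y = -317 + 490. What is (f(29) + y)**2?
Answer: 49284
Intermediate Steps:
y = 173
f(d) = -9 + 2*d (f(d) = 2*d - 9 = -9 + 2*d)
(f(29) + y)**2 = ((-9 + 2*29) + 173)**2 = ((-9 + 58) + 173)**2 = (49 + 173)**2 = 222**2 = 49284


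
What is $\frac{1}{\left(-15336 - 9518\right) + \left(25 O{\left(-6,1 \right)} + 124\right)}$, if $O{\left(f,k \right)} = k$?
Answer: $- \frac{1}{24705} \approx -4.0478 \cdot 10^{-5}$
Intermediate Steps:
$\frac{1}{\left(-15336 - 9518\right) + \left(25 O{\left(-6,1 \right)} + 124\right)} = \frac{1}{\left(-15336 - 9518\right) + \left(25 \cdot 1 + 124\right)} = \frac{1}{\left(-15336 - 9518\right) + \left(25 + 124\right)} = \frac{1}{-24854 + 149} = \frac{1}{-24705} = - \frac{1}{24705}$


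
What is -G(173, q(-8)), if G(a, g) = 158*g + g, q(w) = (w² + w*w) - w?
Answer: -21624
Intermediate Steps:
q(w) = -w + 2*w² (q(w) = (w² + w²) - w = 2*w² - w = -w + 2*w²)
G(a, g) = 159*g
-G(173, q(-8)) = -159*(-8*(-1 + 2*(-8))) = -159*(-8*(-1 - 16)) = -159*(-8*(-17)) = -159*136 = -1*21624 = -21624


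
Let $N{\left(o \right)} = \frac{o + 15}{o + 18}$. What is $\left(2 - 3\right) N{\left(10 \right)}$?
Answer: $- \frac{25}{28} \approx -0.89286$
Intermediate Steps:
$N{\left(o \right)} = \frac{15 + o}{18 + o}$
$\left(2 - 3\right) N{\left(10 \right)} = \left(2 - 3\right) \frac{15 + 10}{18 + 10} = - \frac{25}{28}$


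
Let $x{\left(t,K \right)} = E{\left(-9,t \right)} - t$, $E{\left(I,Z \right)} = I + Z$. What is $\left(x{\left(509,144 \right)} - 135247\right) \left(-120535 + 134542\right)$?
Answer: $-1894530792$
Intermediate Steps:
$x{\left(t,K \right)} = -9$ ($x{\left(t,K \right)} = \left(-9 + t\right) - t = -9$)
$\left(x{\left(509,144 \right)} - 135247\right) \left(-120535 + 134542\right) = \left(-9 - 135247\right) \left(-120535 + 134542\right) = \left(-135256\right) 14007 = -1894530792$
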